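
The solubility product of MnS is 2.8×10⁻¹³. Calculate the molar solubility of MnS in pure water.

5.3×10⁻⁷ M

MnS(s) ⇌ Mn²⁺(aq) + S²⁻(aq)
With molar solubility s: [Mn²⁺] = s, [S²⁻] = s.
Ksp = [Mn²⁺][S²⁻] = s · s = s^2
s^2 = 2.8×10⁻¹³
s = 5.3×10⁻⁷ M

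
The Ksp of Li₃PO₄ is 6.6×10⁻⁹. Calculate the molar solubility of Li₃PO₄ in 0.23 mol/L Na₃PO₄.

1.0×10⁻³ M

Li₃PO₄(s) ⇌ 3 Li⁺(aq) + PO₄³⁻(aq)
The solution already contains PO₄³⁻ at 0.23 mol/L. Let s be the molar solubility of Li₃PO₄.
[PO₄³⁻] ≈ 0.23 mol/L (common ion dominates); [Li⁺] = 3s.
Ksp = [Li⁺]^3[PO₄³⁻] = (3s)^3(0.23)
(3s)^3 = 6.6×10⁻⁹ / (0.23) = 2.9×10⁻⁸
s = 1.0×10⁻³ mol/L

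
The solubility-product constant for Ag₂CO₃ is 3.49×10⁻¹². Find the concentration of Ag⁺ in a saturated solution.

Ag₂CO₃(s) ⇌ 2 Ag⁺(aq) + CO₃²⁻(aq)
With molar solubility s: [Ag⁺] = 2s, [CO₃²⁻] = s.
Ksp = [Ag⁺]^2[CO₃²⁻] = (2s)^2 · s = 4s^3 = 3.49×10⁻¹²
s = 9.56×10⁻⁵ mol/L
[Ag⁺] = 2s = 1.91×10⁻⁴ mol/L

1.91×10⁻⁴ M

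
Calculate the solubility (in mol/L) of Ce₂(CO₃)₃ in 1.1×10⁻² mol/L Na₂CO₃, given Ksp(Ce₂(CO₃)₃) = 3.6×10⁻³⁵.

Ce₂(CO₃)₃(s) ⇌ 2 Ce³⁺(aq) + 3 CO₃²⁻(aq)
With CO₃²⁻ already at 1.1×10⁻² mol/L and s small, take [CO₃²⁻] ≈ 1.1×10⁻² mol/L and [Ce³⁺] = 2s.
Ksp = [Ce³⁺]^2[CO₃²⁻]^3 = (2s)^2(1.1×10⁻²)^3
(2s)^2 = 3.6×10⁻³⁵ / (1.1×10⁻²)^3 = 2.7×10⁻²⁹
s = 2.6×10⁻¹⁵ mol/L

2.6×10⁻¹⁵ M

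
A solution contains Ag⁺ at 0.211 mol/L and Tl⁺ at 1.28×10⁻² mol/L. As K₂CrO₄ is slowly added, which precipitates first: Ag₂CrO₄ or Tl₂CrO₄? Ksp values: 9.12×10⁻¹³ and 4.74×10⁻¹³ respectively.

Precipitation begins when Q = Ksp.
For Ag₂CrO₄: [CrO₄²⁻] = (Ksp/[Ag⁺]^2) = 2.05×10⁻¹¹ mol/L
For Tl₂CrO₄: [CrO₄²⁻] = (Ksp/[Tl⁺]^2) = 2.89×10⁻⁹ mol/L
Since Ag₂CrO₄ needs less CrO₄²⁻ to reach saturation, it precipitates first.

Ag₂CrO₄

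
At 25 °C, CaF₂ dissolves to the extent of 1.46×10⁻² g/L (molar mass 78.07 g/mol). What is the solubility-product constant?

Ksp = 2.62×10⁻¹¹

Convert to molarity: s = 1.46×10⁻² / 78.07 = 1.8701×10⁻⁴ mol/L
CaF₂(s) ⇌ Ca²⁺(aq) + 2 F⁻(aq)
Let s be the molar solubility. Then [Ca²⁺] = s and [F⁻] = 2s.
Ksp = [Ca²⁺][F⁻]^2 = s · (2s)^2 = 4s^3
Ksp = 4 × (1.8701×10⁻⁴)^3 = 2.62×10⁻¹¹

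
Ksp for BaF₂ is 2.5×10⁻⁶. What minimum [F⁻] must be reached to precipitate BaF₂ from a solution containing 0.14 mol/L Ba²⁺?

4.2×10⁻³ M

A salt starts to precipitate once the ion product Q reaches its Ksp.
BaF₂(s) ⇌ Ba²⁺(aq) + 2 F⁻(aq)
Ksp = [Ba²⁺][F⁻]^2 = [F⁻]^2(0.14)
[F⁻]^2 = 2.5×10⁻⁶ / (0.14) = 1.8×10⁻⁵
[F⁻] = 4.2×10⁻³ mol/L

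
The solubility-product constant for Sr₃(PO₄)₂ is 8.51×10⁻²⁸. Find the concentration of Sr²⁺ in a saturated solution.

Sr₃(PO₄)₂(s) ⇌ 3 Sr²⁺(aq) + 2 PO₄³⁻(aq)
If s mol/L of Sr₃(PO₄)₂ dissolves, [Sr²⁺] = 3s and [PO₄³⁻] = 2s.
Ksp = [Sr²⁺]^3[PO₄³⁻]^2 = (3s)^3 · (2s)^2 = 108s^5 = 8.51×10⁻²⁸
s = 1.51×10⁻⁶ mol L⁻¹
[Sr²⁺] = 3s = 4.53×10⁻⁶ mol L⁻¹

4.53×10⁻⁶ M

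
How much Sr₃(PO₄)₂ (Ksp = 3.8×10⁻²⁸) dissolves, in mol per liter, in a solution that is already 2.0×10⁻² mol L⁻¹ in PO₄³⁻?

3.3×10⁻⁹ M

Sr₃(PO₄)₂(s) ⇌ 3 Sr²⁺(aq) + 2 PO₄³⁻(aq)
With PO₄³⁻ already at 2.0×10⁻² mol L⁻¹ and s small, take [PO₄³⁻] ≈ 2.0×10⁻² mol L⁻¹ and [Sr²⁺] = 3s.
Ksp = [Sr²⁺]^3[PO₄³⁻]^2 = (3s)^3(2.0×10⁻²)^2
(3s)^3 = 3.8×10⁻²⁸ / (2.0×10⁻²)^2 = 9.5×10⁻²⁵
s = 3.3×10⁻⁹ mol L⁻¹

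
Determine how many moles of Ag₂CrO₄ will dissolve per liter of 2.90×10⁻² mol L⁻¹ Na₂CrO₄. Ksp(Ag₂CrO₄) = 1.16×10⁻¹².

Ag₂CrO₄(s) ⇌ 2 Ag⁺(aq) + CrO₄²⁻(aq)
Let s be the solubility of Ag₂CrO₄ here. The common ion gives [CrO₄²⁻] ≈ 2.90×10⁻² mol L⁻¹, and [Ag⁺] = 2s.
Ksp = [Ag⁺]^2[CrO₄²⁻] = (2s)^2(2.90×10⁻²)
(2s)^2 = 1.16×10⁻¹² / (2.90×10⁻²) = 4.00×10⁻¹¹
s = 3.16×10⁻⁶ mol L⁻¹

3.16×10⁻⁶ M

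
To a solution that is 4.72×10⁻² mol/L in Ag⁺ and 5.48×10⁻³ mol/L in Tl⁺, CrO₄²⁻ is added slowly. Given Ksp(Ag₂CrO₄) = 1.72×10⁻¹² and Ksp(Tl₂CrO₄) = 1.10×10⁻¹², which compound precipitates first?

Ag₂CrO₄

The threshold for precipitation is Q = Ksp.
For Ag₂CrO₄: [CrO₄²⁻] = (Ksp/[Ag⁺]^2) = 7.72×10⁻¹⁰ mol/L
For Tl₂CrO₄: [CrO₄²⁻] = (Ksp/[Tl⁺]^2) = 3.66×10⁻⁸ mol/L
The smaller threshold [CrO₄²⁻] is reached first, so Ag₂CrO₄ precipitates first.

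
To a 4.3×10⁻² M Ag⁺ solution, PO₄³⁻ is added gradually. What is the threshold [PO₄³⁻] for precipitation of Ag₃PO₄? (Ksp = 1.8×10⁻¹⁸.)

2.3×10⁻¹⁴ M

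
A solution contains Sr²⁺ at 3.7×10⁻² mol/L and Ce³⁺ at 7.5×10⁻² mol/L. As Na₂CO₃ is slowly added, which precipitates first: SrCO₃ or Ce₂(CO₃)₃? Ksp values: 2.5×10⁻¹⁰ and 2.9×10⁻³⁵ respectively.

A salt starts to precipitate once the ion product Q reaches its Ksp.
For SrCO₃: [CO₃²⁻] = (Ksp/[Sr²⁺]) = 6.8×10⁻⁹ mol/L
For Ce₂(CO₃)₃: [CO₃²⁻] = (Ksp/[Ce³⁺]^2)^(1/3) = 1.7×10⁻¹¹ mol/L
The smaller threshold [CO₃²⁻] is reached first, so Ce₂(CO₃)₃ precipitates first.

Ce₂(CO₃)₃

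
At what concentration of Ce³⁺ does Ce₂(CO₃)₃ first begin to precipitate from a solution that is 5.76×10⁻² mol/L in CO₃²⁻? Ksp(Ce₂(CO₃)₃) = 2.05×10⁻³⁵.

The threshold for precipitation is Q = Ksp.
Ce₂(CO₃)₃(s) ⇌ 2 Ce³⁺(aq) + 3 CO₃²⁻(aq)
Ksp = [Ce³⁺]^2[CO₃²⁻]^3 = [Ce³⁺]^2(5.76×10⁻²)^3
[Ce³⁺]^2 = 2.05×10⁻³⁵ / (5.76×10⁻²)^3 = 1.07×10⁻³¹
[Ce³⁺] = 3.28×10⁻¹⁶ mol/L

3.28×10⁻¹⁶ M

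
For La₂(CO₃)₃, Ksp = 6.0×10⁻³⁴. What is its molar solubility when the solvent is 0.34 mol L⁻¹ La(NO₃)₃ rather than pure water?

5.8×10⁻¹² M

La₂(CO₃)₃(s) ⇌ 2 La³⁺(aq) + 3 CO₃²⁻(aq)
Let s be the solubility of La₂(CO₃)₃ here. The common ion gives [La³⁺] ≈ 0.34 mol L⁻¹, and [CO₃²⁻] = 3s.
Ksp = [La³⁺]^2[CO₃²⁻]^3 = (0.34)^2(3s)^3
(3s)^3 = 6.0×10⁻³⁴ / (0.34)^2 = 5.2×10⁻³³
s = 5.8×10⁻¹² mol L⁻¹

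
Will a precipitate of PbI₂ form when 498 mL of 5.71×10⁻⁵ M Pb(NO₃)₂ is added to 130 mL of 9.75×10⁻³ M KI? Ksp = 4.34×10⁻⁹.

Total volume after mixing = 498 + 130 = 628 mL.
[Pb²⁺] = (5.71×10⁻⁵)(498)/628 = 4.53×10⁻⁵ M
[I⁻] = (9.75×10⁻³)(130)/628 = 2.02×10⁻³ M
Q = [Pb²⁺][I⁻]^2 = 1.84×10⁻¹⁰
Since Q (1.84×10⁻¹⁰) is less than Ksp (4.34×10⁻⁹), no PbI₂ precipitates.

No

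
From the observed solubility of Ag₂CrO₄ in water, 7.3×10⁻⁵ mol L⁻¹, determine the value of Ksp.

Ag₂CrO₄(s) ⇌ 2 Ag⁺(aq) + CrO₄²⁻(aq)
Call the molar solubility s, so that [Ag⁺] = 2s and [CrO₄²⁻] = s.
Ksp = [Ag⁺]^2[CrO₄²⁻] = (2s)^2 · s = 4s^3
Ksp = 4 × (7.3×10⁻⁵)^3 = 1.6×10⁻¹²

Ksp = 1.6×10⁻¹²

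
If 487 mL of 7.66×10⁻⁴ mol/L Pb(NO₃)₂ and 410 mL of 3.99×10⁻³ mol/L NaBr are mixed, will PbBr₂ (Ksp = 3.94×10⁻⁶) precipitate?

No

Total volume after mixing = 487 + 410 = 897 mL.
[Pb²⁺] = (7.66×10⁻⁴)(487)/897 = 4.16×10⁻⁴ mol/L
[Br⁻] = (3.99×10⁻³)(410)/897 = 1.82×10⁻³ mol/L
Q = [Pb²⁺][Br⁻]^2 = 1.38×10⁻⁹
Since Q (1.38×10⁻⁹) is less than Ksp (3.94×10⁻⁶), no PbBr₂ precipitates.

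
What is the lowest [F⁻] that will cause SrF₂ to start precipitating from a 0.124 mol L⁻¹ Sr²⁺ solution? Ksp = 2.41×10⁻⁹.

Precipitation begins when Q = Ksp.
SrF₂(s) ⇌ Sr²⁺(aq) + 2 F⁻(aq)
Ksp = [Sr²⁺][F⁻]^2 = [F⁻]^2(0.124)
[F⁻]^2 = 2.41×10⁻⁹ / (0.124) = 1.94×10⁻⁸
[F⁻] = 1.39×10⁻⁴ mol L⁻¹

1.39×10⁻⁴ M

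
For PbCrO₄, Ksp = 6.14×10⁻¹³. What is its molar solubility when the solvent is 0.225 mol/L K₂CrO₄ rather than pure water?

2.73×10⁻¹² M

PbCrO₄(s) ⇌ Pb²⁺(aq) + CrO₄²⁻(aq)
CrO₄²⁻ is already present at 0.225 mol/L. If s mol/L of PbCrO₄ dissolves, [Pb²⁺] = s while [CrO₄²⁻] ≈ 0.225 mol/L.
Ksp = [Pb²⁺][CrO₄²⁻] = s(0.225)
s = 6.14×10⁻¹³ / (0.225) = 2.73×10⁻¹²
s = 2.73×10⁻¹² mol/L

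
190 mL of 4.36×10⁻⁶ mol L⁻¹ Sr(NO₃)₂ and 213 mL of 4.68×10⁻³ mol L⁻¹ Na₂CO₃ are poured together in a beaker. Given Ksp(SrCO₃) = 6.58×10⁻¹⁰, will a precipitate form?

The combined volume is 403 mL.
[Sr²⁺] = (4.36×10⁻⁶)(190)/403 = 2.06×10⁻⁶ mol L⁻¹
[CO₃²⁻] = (4.68×10⁻³)(213)/403 = 2.47×10⁻³ mol L⁻¹
Q = [Sr²⁺][CO₃²⁻] = 5.08×10⁻⁹
Because Q > Ksp (5.08×10⁻⁹ vs 6.58×10⁻¹⁰), a precipitate of SrCO₃ forms.

Yes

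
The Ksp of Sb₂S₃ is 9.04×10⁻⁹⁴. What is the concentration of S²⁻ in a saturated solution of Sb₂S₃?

2.90×10⁻¹⁹ M

Sb₂S₃(s) ⇌ 2 Sb³⁺(aq) + 3 S²⁻(aq)
For each mole of Sb₂S₃ that dissolves per liter, [Sb³⁺] = 2s and [S²⁻] = 3s; let s denote this solubility.
Ksp = [Sb³⁺]^2[S²⁻]^3 = (2s)^2 · (3s)^3 = 108s^5 = 9.04×10⁻⁹⁴
s = 9.65×10⁻²⁰ mol/L
[S²⁻] = 3s = 2.90×10⁻¹⁹ mol/L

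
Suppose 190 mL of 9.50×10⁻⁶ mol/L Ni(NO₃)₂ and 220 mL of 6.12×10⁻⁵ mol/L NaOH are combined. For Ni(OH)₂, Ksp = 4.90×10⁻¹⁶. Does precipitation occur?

Yes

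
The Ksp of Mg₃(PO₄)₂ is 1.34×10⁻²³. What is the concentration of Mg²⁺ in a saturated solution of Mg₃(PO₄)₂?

3.13×10⁻⁵ M

Mg₃(PO₄)₂(s) ⇌ 3 Mg²⁺(aq) + 2 PO₄³⁻(aq)
Call the molar solubility s, so that [Mg²⁺] = 3s and [PO₄³⁻] = 2s.
Ksp = [Mg²⁺]^3[PO₄³⁻]^2 = (3s)^3 · (2s)^2 = 108s^5 = 1.34×10⁻²³
s = 1.04×10⁻⁵ mol/L
[Mg²⁺] = 3s = 3.13×10⁻⁵ mol/L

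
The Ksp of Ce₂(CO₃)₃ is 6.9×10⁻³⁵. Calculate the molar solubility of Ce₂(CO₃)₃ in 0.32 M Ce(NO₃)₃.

Ce₂(CO₃)₃(s) ⇌ 2 Ce³⁺(aq) + 3 CO₃²⁻(aq)
With Ce³⁺ already at 0.32 M and s small, take [Ce³⁺] ≈ 0.32 M and [CO₃²⁻] = 3s.
Ksp = [Ce³⁺]^2[CO₃²⁻]^3 = (0.32)^2(3s)^3
(3s)^3 = 6.9×10⁻³⁵ / (0.32)^2 = 6.7×10⁻³⁴
s = 2.9×10⁻¹² M

2.9×10⁻¹² M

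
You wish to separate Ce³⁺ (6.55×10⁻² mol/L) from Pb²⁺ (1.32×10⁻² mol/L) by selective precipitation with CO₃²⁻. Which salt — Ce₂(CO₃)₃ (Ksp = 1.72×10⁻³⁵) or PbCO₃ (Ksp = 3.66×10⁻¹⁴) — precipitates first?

Precipitation begins when Q = Ksp.
For Ce₂(CO₃)₃: [CO₃²⁻] = (Ksp/[Ce³⁺]^2)^(1/3) = 1.59×10⁻¹¹ mol/L
For PbCO₃: [CO₃²⁻] = (Ksp/[Pb²⁺]) = 2.77×10⁻¹² mol/L
The smaller threshold [CO₃²⁻] is reached first, so PbCO₃ precipitates first.

PbCO₃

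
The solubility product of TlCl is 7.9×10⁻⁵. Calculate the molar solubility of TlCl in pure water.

TlCl(s) ⇌ Tl⁺(aq) + Cl⁻(aq)
With molar solubility s: [Tl⁺] = s, [Cl⁻] = s.
Ksp = [Tl⁺][Cl⁻] = s · s = s^2
s^2 = 7.9×10⁻⁵
s = 8.9×10⁻³ mol/L

8.9×10⁻³ M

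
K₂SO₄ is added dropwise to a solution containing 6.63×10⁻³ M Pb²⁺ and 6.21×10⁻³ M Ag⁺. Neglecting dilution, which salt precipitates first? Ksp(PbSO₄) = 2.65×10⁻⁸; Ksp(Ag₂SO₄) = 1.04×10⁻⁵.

PbSO₄

The threshold for precipitation is Q = Ksp.
For PbSO₄: [SO₄²⁻] = (Ksp/[Pb²⁺]) = 4.00×10⁻⁶ M
For Ag₂SO₄: [SO₄²⁻] = (Ksp/[Ag⁺]^2) = 0.270 M
Since PbSO₄ needs less SO₄²⁻ to reach saturation, it precipitates first.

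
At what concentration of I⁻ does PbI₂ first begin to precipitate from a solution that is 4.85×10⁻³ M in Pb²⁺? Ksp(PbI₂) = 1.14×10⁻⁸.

1.53×10⁻³ M

Precipitation of each salt begins when its ion product equals Ksp.
PbI₂(s) ⇌ Pb²⁺(aq) + 2 I⁻(aq)
Ksp = [Pb²⁺][I⁻]^2 = [I⁻]^2(4.85×10⁻³)
[I⁻]^2 = 1.14×10⁻⁸ / (4.85×10⁻³) = 2.35×10⁻⁶
[I⁻] = 1.53×10⁻³ M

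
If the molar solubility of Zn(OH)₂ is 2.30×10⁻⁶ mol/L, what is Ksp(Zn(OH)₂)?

Ksp = 4.87×10⁻¹⁷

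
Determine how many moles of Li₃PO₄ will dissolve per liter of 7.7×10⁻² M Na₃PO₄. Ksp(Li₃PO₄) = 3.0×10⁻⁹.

Li₃PO₄(s) ⇌ 3 Li⁺(aq) + PO₄³⁻(aq)
With PO₄³⁻ already at 7.7×10⁻² M and s small, take [PO₄³⁻] ≈ 7.7×10⁻² M and [Li⁺] = 3s.
Ksp = [Li⁺]^3[PO₄³⁻] = (3s)^3(7.7×10⁻²)
(3s)^3 = 3.0×10⁻⁹ / (7.7×10⁻²) = 3.9×10⁻⁸
s = 1.1×10⁻³ M

1.1×10⁻³ M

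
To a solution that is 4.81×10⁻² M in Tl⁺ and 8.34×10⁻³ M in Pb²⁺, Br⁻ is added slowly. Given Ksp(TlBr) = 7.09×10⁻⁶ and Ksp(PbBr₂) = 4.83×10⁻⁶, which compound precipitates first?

TlBr

A salt starts to precipitate once the ion product Q reaches its Ksp.
For TlBr: [Br⁻] = (Ksp/[Tl⁺]) = 1.47×10⁻⁴ M
For PbBr₂: [Br⁻] = (Ksp/[Pb²⁺])^(1/2) = 2.41×10⁻² M
The smaller threshold [Br⁻] is reached first, so TlBr precipitates first.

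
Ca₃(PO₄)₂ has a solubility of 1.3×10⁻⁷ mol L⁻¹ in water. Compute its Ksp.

Ksp = 4.0×10⁻³³

Ca₃(PO₄)₂(s) ⇌ 3 Ca²⁺(aq) + 2 PO₄³⁻(aq)
For each mole of Ca₃(PO₄)₂ that dissolves per liter, [Ca²⁺] = 3s and [PO₄³⁻] = 2s; let s denote this solubility.
Ksp = [Ca²⁺]^3[PO₄³⁻]^2 = (3s)^3 · (2s)^2 = 108s^5
Ksp = 108 × (1.3×10⁻⁷)^5 = 4.0×10⁻³³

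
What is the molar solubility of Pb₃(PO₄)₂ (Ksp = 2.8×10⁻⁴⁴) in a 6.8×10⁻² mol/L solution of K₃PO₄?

6.1×10⁻¹⁵ M

Pb₃(PO₄)₂(s) ⇌ 3 Pb²⁺(aq) + 2 PO₄³⁻(aq)
The solution already contains PO₄³⁻ at 6.8×10⁻² mol/L. Let s be the molar solubility of Pb₃(PO₄)₂.
[PO₄³⁻] ≈ 6.8×10⁻² mol/L (common ion dominates); [Pb²⁺] = 3s.
Ksp = [Pb²⁺]^3[PO₄³⁻]^2 = (3s)^3(6.8×10⁻²)^2
(3s)^3 = 2.8×10⁻⁴⁴ / (6.8×10⁻²)^2 = 6.1×10⁻⁴²
s = 6.1×10⁻¹⁵ mol/L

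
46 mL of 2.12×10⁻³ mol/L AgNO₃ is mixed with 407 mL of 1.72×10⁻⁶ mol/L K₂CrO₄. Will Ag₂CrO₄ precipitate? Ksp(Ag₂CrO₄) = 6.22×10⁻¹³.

Total volume after mixing = 46 + 407 = 453 mL.
[Ag⁺] = (2.12×10⁻³)(46)/453 = 2.15×10⁻⁴ mol/L
[CrO₄²⁻] = (1.72×10⁻⁶)(407)/453 = 1.55×10⁻⁶ mol/L
Q = [Ag⁺]^2[CrO₄²⁻] = 7.16×10⁻¹⁴
Q < Ksp (7.16×10⁻¹⁴ vs 6.22×10⁻¹³); the solution remains unsaturated and no precipitate forms.

No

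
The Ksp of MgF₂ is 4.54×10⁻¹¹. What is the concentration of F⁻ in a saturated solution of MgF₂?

4.49×10⁻⁴ M

MgF₂(s) ⇌ Mg²⁺(aq) + 2 F⁻(aq)
For each mole of MgF₂ that dissolves per liter, [Mg²⁺] = s and [F⁻] = 2s; let s denote this solubility.
Ksp = [Mg²⁺][F⁻]^2 = s · (2s)^2 = 4s^3 = 4.54×10⁻¹¹
s = 2.25×10⁻⁴ M
[F⁻] = 2s = 4.49×10⁻⁴ M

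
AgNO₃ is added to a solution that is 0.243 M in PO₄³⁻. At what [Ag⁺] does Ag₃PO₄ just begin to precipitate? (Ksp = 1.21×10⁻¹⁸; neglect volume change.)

1.71×10⁻⁶ M

The threshold for precipitation is Q = Ksp.
Ag₃PO₄(s) ⇌ 3 Ag⁺(aq) + PO₄³⁻(aq)
Ksp = [Ag⁺]^3[PO₄³⁻] = [Ag⁺]^3(0.243)
[Ag⁺]^3 = 1.21×10⁻¹⁸ / (0.243) = 4.98×10⁻¹⁸
[Ag⁺] = 1.71×10⁻⁶ M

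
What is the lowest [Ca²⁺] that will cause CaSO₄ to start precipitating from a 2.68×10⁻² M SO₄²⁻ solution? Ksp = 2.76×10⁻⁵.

1.03×10⁻³ M

Precipitation begins when Q = Ksp.
CaSO₄(s) ⇌ Ca²⁺(aq) + SO₄²⁻(aq)
Ksp = [Ca²⁺][SO₄²⁻] = [Ca²⁺](2.68×10⁻²)
[Ca²⁺] = 2.76×10⁻⁵ / (2.68×10⁻²) = 1.03×10⁻³
[Ca²⁺] = 1.03×10⁻³ M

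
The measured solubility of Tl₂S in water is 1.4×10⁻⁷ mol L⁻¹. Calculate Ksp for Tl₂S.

Ksp = 1.1×10⁻²⁰

Tl₂S(s) ⇌ 2 Tl⁺(aq) + S²⁻(aq)
Let s be the molar solubility. Then [Tl⁺] = 2s and [S²⁻] = s.
Ksp = [Tl⁺]^2[S²⁻] = (2s)^2 · s = 4s^3
Ksp = 4 × (1.4×10⁻⁷)^3 = 1.1×10⁻²⁰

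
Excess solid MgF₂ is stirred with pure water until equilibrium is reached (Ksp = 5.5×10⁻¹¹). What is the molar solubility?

MgF₂(s) ⇌ Mg²⁺(aq) + 2 F⁻(aq)
With molar solubility s: [Mg²⁺] = s, [F⁻] = 2s.
Ksp = [Mg²⁺][F⁻]^2 = s · (2s)^2 = 4s^3
4s^3 = 5.5×10⁻¹¹  ⇒  s^3 = 1.4×10⁻¹¹
Taking the 3rd root, s = 2.4×10⁻⁴ M.

2.4×10⁻⁴ M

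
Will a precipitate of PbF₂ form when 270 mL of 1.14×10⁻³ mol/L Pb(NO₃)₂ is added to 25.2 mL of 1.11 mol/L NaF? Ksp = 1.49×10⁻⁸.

Yes

Total volume after mixing = 270 + 25.2 = 295.2 mL.
[Pb²⁺] = (1.14×10⁻³)(270)/295.2 = 1.04×10⁻³ mol/L
[F⁻] = (1.11)(25.2)/295.2 = 9.48×10⁻² mol/L
Q = [Pb²⁺][F⁻]^2 = 9.36×10⁻⁶
Because Q > Ksp (9.36×10⁻⁶ vs 1.49×10⁻⁸), a precipitate of PbF₂ forms.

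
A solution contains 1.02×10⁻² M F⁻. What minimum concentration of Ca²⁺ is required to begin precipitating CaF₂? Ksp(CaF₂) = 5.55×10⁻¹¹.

5.33×10⁻⁷ M

A salt starts to precipitate once the ion product Q reaches its Ksp.
CaF₂(s) ⇌ Ca²⁺(aq) + 2 F⁻(aq)
Ksp = [Ca²⁺][F⁻]^2 = [Ca²⁺](1.02×10⁻²)^2
[Ca²⁺] = 5.55×10⁻¹¹ / (1.02×10⁻²)^2 = 5.33×10⁻⁷
[Ca²⁺] = 5.33×10⁻⁷ M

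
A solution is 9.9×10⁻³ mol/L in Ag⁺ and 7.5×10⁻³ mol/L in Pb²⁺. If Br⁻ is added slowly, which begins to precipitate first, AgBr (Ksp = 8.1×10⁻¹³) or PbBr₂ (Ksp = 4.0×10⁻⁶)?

The threshold for precipitation is Q = Ksp.
For AgBr: [Br⁻] = (Ksp/[Ag⁺]) = 8.2×10⁻¹¹ mol/L
For PbBr₂: [Br⁻] = (Ksp/[Pb²⁺])^(1/2) = 2.3×10⁻² mol/L
AgBr requires the lower [Br⁻], so it precipitates first.

AgBr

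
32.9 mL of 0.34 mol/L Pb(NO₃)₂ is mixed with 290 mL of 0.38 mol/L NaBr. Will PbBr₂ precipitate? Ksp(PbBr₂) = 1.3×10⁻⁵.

The combined volume is 322.9 mL.
[Pb²⁺] = (0.34)(32.9)/322.9 = 3.5×10⁻² mol/L
[Br⁻] = (0.38)(290)/322.9 = 0.34 mol/L
Q = [Pb²⁺][Br⁻]^2 = 4.0×10⁻³
Because Q > Ksp (4.0×10⁻³ vs 1.3×10⁻⁵), a precipitate of PbBr₂ forms.

Yes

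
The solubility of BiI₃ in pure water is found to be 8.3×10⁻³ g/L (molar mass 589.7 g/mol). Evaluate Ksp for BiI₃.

s = (8.3×10⁻³ g L⁻¹)/(589.7 g mol⁻¹) = 1.407×10⁻⁵ M
BiI₃(s) ⇌ Bi³⁺(aq) + 3 I⁻(aq)
Call the molar solubility s, so that [Bi³⁺] = s and [I⁻] = 3s.
Ksp = [Bi³⁺][I⁻]^3 = s · (3s)^3 = 27s^4
Ksp = 27 × (1.407×10⁻⁵)^4 = 1.1×10⁻¹⁸

Ksp = 1.1×10⁻¹⁸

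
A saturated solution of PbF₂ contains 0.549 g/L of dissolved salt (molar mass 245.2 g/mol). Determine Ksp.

s = (0.549 g L⁻¹)/(245.2 g mol⁻¹) = 2.2390×10⁻³ M
PbF₂(s) ⇌ Pb²⁺(aq) + 2 F⁻(aq)
With molar solubility s: [Pb²⁺] = s, [F⁻] = 2s.
Ksp = [Pb²⁺][F⁻]^2 = s · (2s)^2 = 4s^3
Ksp = 4 × (2.2390×10⁻³)^3 = 4.49×10⁻⁸

Ksp = 4.49×10⁻⁸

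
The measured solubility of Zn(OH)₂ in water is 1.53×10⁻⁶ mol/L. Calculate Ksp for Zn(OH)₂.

Zn(OH)₂(s) ⇌ Zn²⁺(aq) + 2 OH⁻(aq)
Let s be the molar solubility. Then [Zn²⁺] = s and [OH⁻] = 2s.
Ksp = [Zn²⁺][OH⁻]^2 = s · (2s)^2 = 4s^3
Ksp = 4 × (1.53×10⁻⁶)^3 = 1.43×10⁻¹⁷

Ksp = 1.43×10⁻¹⁷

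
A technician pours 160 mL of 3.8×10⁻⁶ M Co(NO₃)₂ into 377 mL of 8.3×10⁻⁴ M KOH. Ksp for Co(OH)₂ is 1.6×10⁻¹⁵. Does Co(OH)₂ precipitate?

After mixing, V = 160 mL + 377 mL = 537 mL.
[Co²⁺] = (3.8×10⁻⁶)(160)/537 = 1.1×10⁻⁶ M
[OH⁻] = (8.3×10⁻⁴)(377)/537 = 5.8×10⁻⁴ M
Q = [Co²⁺][OH⁻]^2 = 3.8×10⁻¹³
Because Q > Ksp (3.8×10⁻¹³ vs 1.6×10⁻¹⁵), a precipitate of Co(OH)₂ forms.

Yes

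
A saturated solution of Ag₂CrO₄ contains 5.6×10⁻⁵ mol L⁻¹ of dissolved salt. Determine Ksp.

Ksp = 7.0×10⁻¹³

Ag₂CrO₄(s) ⇌ 2 Ag⁺(aq) + CrO₄²⁻(aq)
For each mole of Ag₂CrO₄ that dissolves per liter, [Ag⁺] = 2s and [CrO₄²⁻] = s; let s denote this solubility.
Ksp = [Ag⁺]^2[CrO₄²⁻] = (2s)^2 · s = 4s^3
Ksp = 4 × (5.6×10⁻⁵)^3 = 7.0×10⁻¹³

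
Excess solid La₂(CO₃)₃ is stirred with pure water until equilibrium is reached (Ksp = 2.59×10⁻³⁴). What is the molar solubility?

La₂(CO₃)₃(s) ⇌ 2 La³⁺(aq) + 3 CO₃²⁻(aq)
For each mole of La₂(CO₃)₃ that dissolves per liter, [La³⁺] = 2s and [CO₃²⁻] = 3s; let s denote this solubility.
Ksp = [La³⁺]^2[CO₃²⁻]^3 = (2s)^2 · (3s)^3 = 108s^5
108s^5 = 2.59×10⁻³⁴  ⇒  s^5 = 2.40×10⁻³⁶
s = (2.40×10⁻³⁶)^(1/5) = 7.52×10⁻⁸ mol/L

7.52×10⁻⁸ M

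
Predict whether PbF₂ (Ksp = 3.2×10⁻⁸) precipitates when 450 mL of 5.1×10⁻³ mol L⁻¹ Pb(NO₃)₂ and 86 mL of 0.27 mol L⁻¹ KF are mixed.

Yes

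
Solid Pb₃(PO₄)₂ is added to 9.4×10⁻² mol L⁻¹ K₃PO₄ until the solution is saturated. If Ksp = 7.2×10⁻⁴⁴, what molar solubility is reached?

Pb₃(PO₄)₂(s) ⇌ 3 Pb²⁺(aq) + 2 PO₄³⁻(aq)
With PO₄³⁻ already at 9.4×10⁻² mol L⁻¹ and s small, take [PO₄³⁻] ≈ 9.4×10⁻² mol L⁻¹ and [Pb²⁺] = 3s.
Ksp = [Pb²⁺]^3[PO₄³⁻]^2 = (3s)^3(9.4×10⁻²)^2
(3s)^3 = 7.2×10⁻⁴⁴ / (9.4×10⁻²)^2 = 8.1×10⁻⁴²
s = 6.7×10⁻¹⁵ mol L⁻¹

6.7×10⁻¹⁵ M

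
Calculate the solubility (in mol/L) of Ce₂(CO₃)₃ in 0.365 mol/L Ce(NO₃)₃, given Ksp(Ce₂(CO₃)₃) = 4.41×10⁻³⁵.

2.31×10⁻¹² M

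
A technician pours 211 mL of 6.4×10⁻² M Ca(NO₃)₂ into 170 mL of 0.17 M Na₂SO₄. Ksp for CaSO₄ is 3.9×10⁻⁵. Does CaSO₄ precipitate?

Yes

Total volume after mixing = 211 + 170 = 381 mL.
[Ca²⁺] = (6.4×10⁻²)(211)/381 = 3.5×10⁻² M
[SO₄²⁻] = (0.17)(170)/381 = 7.6×10⁻² M
Q = [Ca²⁺][SO₄²⁻] = 2.7×10⁻³
Since Q (2.7×10⁻³) exceeds Ksp (3.9×10⁻⁵), CaSO₄ will precipitate.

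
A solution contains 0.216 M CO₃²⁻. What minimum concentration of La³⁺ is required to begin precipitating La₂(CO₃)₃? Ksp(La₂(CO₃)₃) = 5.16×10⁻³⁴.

2.26×10⁻¹⁶ M

Precipitation begins when Q = Ksp.
La₂(CO₃)₃(s) ⇌ 2 La³⁺(aq) + 3 CO₃²⁻(aq)
Ksp = [La³⁺]^2[CO₃²⁻]^3 = [La³⁺]^2(0.216)^3
[La³⁺]^2 = 5.16×10⁻³⁴ / (0.216)^3 = 5.12×10⁻³²
[La³⁺] = 2.26×10⁻¹⁶ M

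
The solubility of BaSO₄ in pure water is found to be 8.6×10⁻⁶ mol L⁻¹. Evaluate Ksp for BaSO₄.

BaSO₄(s) ⇌ Ba²⁺(aq) + SO₄²⁻(aq)
For each mole of BaSO₄ that dissolves per liter, [Ba²⁺] = s and [SO₄²⁻] = s; let s denote this solubility.
Ksp = [Ba²⁺][SO₄²⁻] = s · s = s^2
Ksp = (8.6×10⁻⁶)^2 = 7.4×10⁻¹¹

Ksp = 7.4×10⁻¹¹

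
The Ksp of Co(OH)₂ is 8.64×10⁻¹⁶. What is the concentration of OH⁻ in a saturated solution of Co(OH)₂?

1.20×10⁻⁵ M

Co(OH)₂(s) ⇌ Co²⁺(aq) + 2 OH⁻(aq)
Let s be the molar solubility. Then [Co²⁺] = s and [OH⁻] = 2s.
Ksp = [Co²⁺][OH⁻]^2 = s · (2s)^2 = 4s^3 = 8.64×10⁻¹⁶
s = 6.00×10⁻⁶ mol/L
[OH⁻] = 2s = 1.20×10⁻⁵ mol/L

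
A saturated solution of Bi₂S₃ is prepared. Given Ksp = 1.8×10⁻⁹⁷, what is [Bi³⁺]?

Bi₂S₃(s) ⇌ 2 Bi³⁺(aq) + 3 S²⁻(aq)
Call the molar solubility s, so that [Bi³⁺] = 2s and [S²⁻] = 3s.
Ksp = [Bi³⁺]^2[S²⁻]^3 = (2s)^2 · (3s)^3 = 108s^5 = 1.8×10⁻⁹⁷
s = 1.8×10⁻²⁰ M
[Bi³⁺] = 2s = 3.5×10⁻²⁰ M

3.5×10⁻²⁰ M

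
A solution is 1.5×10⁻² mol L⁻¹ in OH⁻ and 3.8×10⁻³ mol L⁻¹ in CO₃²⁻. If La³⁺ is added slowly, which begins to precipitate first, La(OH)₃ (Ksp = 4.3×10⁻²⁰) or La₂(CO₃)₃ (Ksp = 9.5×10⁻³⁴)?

La(OH)₃

The threshold for precipitation is Q = Ksp.
For La(OH)₃: [La³⁺] = (Ksp/[OH⁻]^3) = 1.3×10⁻¹⁴ mol L⁻¹
For La₂(CO₃)₃: [La³⁺] = (Ksp/[CO₃²⁻]^3)^(1/2) = 1.3×10⁻¹³ mol L⁻¹
Since La(OH)₃ needs less La³⁺ to reach saturation, it precipitates first.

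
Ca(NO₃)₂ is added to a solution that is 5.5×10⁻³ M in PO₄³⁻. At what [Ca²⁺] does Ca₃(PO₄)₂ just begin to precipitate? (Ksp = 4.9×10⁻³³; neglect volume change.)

5.5×10⁻¹⁰ M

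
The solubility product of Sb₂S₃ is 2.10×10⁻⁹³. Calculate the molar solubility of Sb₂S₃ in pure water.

Sb₂S₃(s) ⇌ 2 Sb³⁺(aq) + 3 S²⁻(aq)
With molar solubility s: [Sb³⁺] = 2s, [S²⁻] = 3s.
Ksp = [Sb³⁺]^2[S²⁻]^3 = (2s)^2 · (3s)^3 = 108s^5
108s^5 = 2.10×10⁻⁹³  ⇒  s^5 = 1.94×10⁻⁹⁵
s = (1.94×10⁻⁹⁵)^(1/5) = 1.14×10⁻¹⁹ mol/L

1.14×10⁻¹⁹ M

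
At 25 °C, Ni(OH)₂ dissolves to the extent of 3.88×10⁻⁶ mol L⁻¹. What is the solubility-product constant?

Ni(OH)₂(s) ⇌ Ni²⁺(aq) + 2 OH⁻(aq)
With molar solubility s: [Ni²⁺] = s, [OH⁻] = 2s.
Ksp = [Ni²⁺][OH⁻]^2 = s · (2s)^2 = 4s^3
Ksp = 4 × (3.88×10⁻⁶)^3 = 2.34×10⁻¹⁶

Ksp = 2.34×10⁻¹⁶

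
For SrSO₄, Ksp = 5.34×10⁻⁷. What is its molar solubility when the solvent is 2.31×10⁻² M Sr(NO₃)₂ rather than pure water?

2.31×10⁻⁵ M

SrSO₄(s) ⇌ Sr²⁺(aq) + SO₄²⁻(aq)
The solution already contains Sr²⁺ at 2.31×10⁻² M. Let s be the molar solubility of SrSO₄.
[Sr²⁺] ≈ 2.31×10⁻² M (common ion dominates); [SO₄²⁻] = s.
Ksp = [Sr²⁺][SO₄²⁻] = (2.31×10⁻²)s
s = 5.34×10⁻⁷ / (2.31×10⁻²) = 2.31×10⁻⁵
s = 2.31×10⁻⁵ M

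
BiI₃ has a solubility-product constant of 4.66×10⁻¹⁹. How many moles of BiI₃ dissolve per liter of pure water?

BiI₃(s) ⇌ Bi³⁺(aq) + 3 I⁻(aq)
With molar solubility s: [Bi³⁺] = s, [I⁻] = 3s.
Ksp = [Bi³⁺][I⁻]^3 = s · (3s)^3 = 27s^4
27s^4 = 4.66×10⁻¹⁹  ⇒  s^4 = 1.73×10⁻²⁰
Taking the 4th root, s = 1.15×10⁻⁵ mol/L.

1.15×10⁻⁵ M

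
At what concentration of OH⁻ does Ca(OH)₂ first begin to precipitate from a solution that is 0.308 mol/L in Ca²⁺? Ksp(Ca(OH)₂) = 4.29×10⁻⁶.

3.73×10⁻³ M

Each salt precipitates once Q = Ksp for that salt.
Ca(OH)₂(s) ⇌ Ca²⁺(aq) + 2 OH⁻(aq)
Ksp = [Ca²⁺][OH⁻]^2 = [OH⁻]^2(0.308)
[OH⁻]^2 = 4.29×10⁻⁶ / (0.308) = 1.39×10⁻⁵
[OH⁻] = 3.73×10⁻³ mol/L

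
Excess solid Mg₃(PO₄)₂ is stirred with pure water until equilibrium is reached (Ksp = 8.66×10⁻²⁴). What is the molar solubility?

Mg₃(PO₄)₂(s) ⇌ 3 Mg²⁺(aq) + 2 PO₄³⁻(aq)
If s mol/L of Mg₃(PO₄)₂ dissolves, [Mg²⁺] = 3s and [PO₄³⁻] = 2s.
Ksp = [Mg²⁺]^3[PO₄³⁻]^2 = (3s)^3 · (2s)^2 = 108s^5
108s^5 = 8.66×10⁻²⁴  ⇒  s^5 = 8.02×10⁻²⁶
Taking the 5th root, s = 9.57×10⁻⁶ mol/L.

9.57×10⁻⁶ M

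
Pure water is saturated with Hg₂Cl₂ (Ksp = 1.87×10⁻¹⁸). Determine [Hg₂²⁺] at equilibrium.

7.76×10⁻⁷ M

Hg₂Cl₂(s) ⇌ Hg₂²⁺(aq) + 2 Cl⁻(aq)
Let s be the molar solubility. Then [Hg₂²⁺] = s and [Cl⁻] = 2s.
Ksp = [Hg₂²⁺][Cl⁻]^2 = s · (2s)^2 = 4s^3 = 1.87×10⁻¹⁸
s = 7.76×10⁻⁷ M
[Hg₂²⁺] = s = 7.76×10⁻⁷ M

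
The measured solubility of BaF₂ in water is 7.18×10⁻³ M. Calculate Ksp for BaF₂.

Ksp = 1.48×10⁻⁶

BaF₂(s) ⇌ Ba²⁺(aq) + 2 F⁻(aq)
Call the molar solubility s, so that [Ba²⁺] = s and [F⁻] = 2s.
Ksp = [Ba²⁺][F⁻]^2 = s · (2s)^2 = 4s^3
Ksp = 4 × (7.18×10⁻³)^3 = 1.48×10⁻⁶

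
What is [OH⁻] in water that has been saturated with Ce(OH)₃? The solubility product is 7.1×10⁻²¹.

1.2×10⁻⁵ M

Ce(OH)₃(s) ⇌ Ce³⁺(aq) + 3 OH⁻(aq)
Let s be the molar solubility. Then [Ce³⁺] = s and [OH⁻] = 3s.
Ksp = [Ce³⁺][OH⁻]^3 = s · (3s)^3 = 27s^4 = 7.1×10⁻²¹
s = 4.0×10⁻⁶ M
[OH⁻] = 3s = 1.2×10⁻⁵ M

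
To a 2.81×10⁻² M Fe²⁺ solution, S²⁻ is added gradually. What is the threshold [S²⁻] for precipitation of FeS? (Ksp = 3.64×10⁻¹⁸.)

Precipitation begins when Q = Ksp.
FeS(s) ⇌ Fe²⁺(aq) + S²⁻(aq)
Ksp = [Fe²⁺][S²⁻] = [S²⁻](2.81×10⁻²)
[S²⁻] = 3.64×10⁻¹⁸ / (2.81×10⁻²) = 1.30×10⁻¹⁶
[S²⁻] = 1.30×10⁻¹⁶ M

1.30×10⁻¹⁶ M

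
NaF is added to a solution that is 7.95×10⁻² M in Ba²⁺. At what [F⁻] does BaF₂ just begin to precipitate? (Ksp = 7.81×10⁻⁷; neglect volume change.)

Each salt precipitates once Q = Ksp for that salt.
BaF₂(s) ⇌ Ba²⁺(aq) + 2 F⁻(aq)
Ksp = [Ba²⁺][F⁻]^2 = [F⁻]^2(7.95×10⁻²)
[F⁻]^2 = 7.81×10⁻⁷ / (7.95×10⁻²) = 9.82×10⁻⁶
[F⁻] = 3.13×10⁻³ M

3.13×10⁻³ M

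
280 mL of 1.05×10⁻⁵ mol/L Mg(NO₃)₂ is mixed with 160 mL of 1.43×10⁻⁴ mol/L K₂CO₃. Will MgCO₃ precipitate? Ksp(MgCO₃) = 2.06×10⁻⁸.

The combined volume is 440 mL.
[Mg²⁺] = (1.05×10⁻⁵)(280)/440 = 6.68×10⁻⁶ mol/L
[CO₃²⁻] = (1.43×10⁻⁴)(160)/440 = 5.20×10⁻⁵ mol/L
Q = [Mg²⁺][CO₃²⁻] = 3.47×10⁻¹⁰
Q = 3.47×10⁻¹⁰ < Ksp = 2.06×10⁻⁸, so the solution is unsaturated and no precipitate forms.

No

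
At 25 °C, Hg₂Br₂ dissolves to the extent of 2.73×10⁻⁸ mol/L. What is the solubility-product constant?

Ksp = 8.14×10⁻²³

Hg₂Br₂(s) ⇌ Hg₂²⁺(aq) + 2 Br⁻(aq)
With molar solubility s: [Hg₂²⁺] = s, [Br⁻] = 2s.
Ksp = [Hg₂²⁺][Br⁻]^2 = s · (2s)^2 = 4s^3
Ksp = 4 × (2.73×10⁻⁸)^3 = 8.14×10⁻²³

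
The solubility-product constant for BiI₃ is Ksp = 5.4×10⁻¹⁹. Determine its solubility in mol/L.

1.2×10⁻⁵ M

BiI₃(s) ⇌ Bi³⁺(aq) + 3 I⁻(aq)
If s mol/L of BiI₃ dissolves, [Bi³⁺] = s and [I⁻] = 3s.
Ksp = [Bi³⁺][I⁻]^3 = s · (3s)^3 = 27s^4
27s^4 = 5.4×10⁻¹⁹  ⇒  s^4 = 2.0×10⁻²⁰
Taking the 4th root, s = 1.2×10⁻⁵ mol/L.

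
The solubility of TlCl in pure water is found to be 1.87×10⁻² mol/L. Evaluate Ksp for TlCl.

TlCl(s) ⇌ Tl⁺(aq) + Cl⁻(aq)
With molar solubility s: [Tl⁺] = s, [Cl⁻] = s.
Ksp = [Tl⁺][Cl⁻] = s · s = s^2
Ksp = (1.87×10⁻²)^2 = 3.50×10⁻⁴

Ksp = 3.50×10⁻⁴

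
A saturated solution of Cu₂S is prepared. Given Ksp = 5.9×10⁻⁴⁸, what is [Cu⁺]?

Cu₂S(s) ⇌ 2 Cu⁺(aq) + S²⁻(aq)
Call the molar solubility s, so that [Cu⁺] = 2s and [S²⁻] = s.
Ksp = [Cu⁺]^2[S²⁻] = (2s)^2 · s = 4s^3 = 5.9×10⁻⁴⁸
s = 1.1×10⁻¹⁶ mol L⁻¹
[Cu⁺] = 2s = 2.3×10⁻¹⁶ mol L⁻¹

2.3×10⁻¹⁶ M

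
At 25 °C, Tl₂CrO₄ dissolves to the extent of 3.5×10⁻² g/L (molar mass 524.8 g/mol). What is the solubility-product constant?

s = (3.5×10⁻² g L⁻¹)/(524.8 g mol⁻¹) = 6.669×10⁻⁵ M
Tl₂CrO₄(s) ⇌ 2 Tl⁺(aq) + CrO₄²⁻(aq)
If s mol/L of Tl₂CrO₄ dissolves, [Tl⁺] = 2s and [CrO₄²⁻] = s.
Ksp = [Tl⁺]^2[CrO₄²⁻] = (2s)^2 · s = 4s^3
Ksp = 4 × (6.669×10⁻⁵)^3 = 1.2×10⁻¹²

Ksp = 1.2×10⁻¹²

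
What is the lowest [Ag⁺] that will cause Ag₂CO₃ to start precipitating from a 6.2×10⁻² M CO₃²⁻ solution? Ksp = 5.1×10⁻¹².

Precipitation begins when Q = Ksp.
Ag₂CO₃(s) ⇌ 2 Ag⁺(aq) + CO₃²⁻(aq)
Ksp = [Ag⁺]^2[CO₃²⁻] = [Ag⁺]^2(6.2×10⁻²)
[Ag⁺]^2 = 5.1×10⁻¹² / (6.2×10⁻²) = 8.2×10⁻¹¹
[Ag⁺] = 9.1×10⁻⁶ M

9.1×10⁻⁶ M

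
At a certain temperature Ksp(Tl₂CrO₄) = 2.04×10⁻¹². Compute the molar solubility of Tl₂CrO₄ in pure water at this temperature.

Tl₂CrO₄(s) ⇌ 2 Tl⁺(aq) + CrO₄²⁻(aq)
Call the molar solubility s, so that [Tl⁺] = 2s and [CrO₄²⁻] = s.
Ksp = [Tl⁺]^2[CrO₄²⁻] = (2s)^2 · s = 4s^3
4s^3 = 2.04×10⁻¹²  ⇒  s^3 = 5.10×10⁻¹³
s = (5.10×10⁻¹³)^(1/3) = 7.99×10⁻⁵ M

7.99×10⁻⁵ M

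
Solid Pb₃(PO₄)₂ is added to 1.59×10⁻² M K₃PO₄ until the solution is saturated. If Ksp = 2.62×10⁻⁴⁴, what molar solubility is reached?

1.57×10⁻¹⁴ M

Pb₃(PO₄)₂(s) ⇌ 3 Pb²⁺(aq) + 2 PO₄³⁻(aq)
PO₄³⁻ is already present at 1.59×10⁻² M. If s mol/L of Pb₃(PO₄)₂ dissolves, [Pb²⁺] = 3s while [PO₄³⁻] ≈ 1.59×10⁻² M.
Ksp = [Pb²⁺]^3[PO₄³⁻]^2 = (3s)^3(1.59×10⁻²)^2
(3s)^3 = 2.62×10⁻⁴⁴ / (1.59×10⁻²)^2 = 1.04×10⁻⁴⁰
s = 1.57×10⁻¹⁴ M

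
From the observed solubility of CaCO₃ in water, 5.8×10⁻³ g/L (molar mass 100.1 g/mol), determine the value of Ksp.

Molar solubility s = (5.8×10⁻³ g/L) / (100.1 g/mol) = 5.794×10⁻⁵ mol/L
CaCO₃(s) ⇌ Ca²⁺(aq) + CO₃²⁻(aq)
For each mole of CaCO₃ that dissolves per liter, [Ca²⁺] = s and [CO₃²⁻] = s; let s denote this solubility.
Ksp = [Ca²⁺][CO₃²⁻] = s · s = s^2
Ksp = (5.794×10⁻⁵)^2 = 3.4×10⁻⁹

Ksp = 3.4×10⁻⁹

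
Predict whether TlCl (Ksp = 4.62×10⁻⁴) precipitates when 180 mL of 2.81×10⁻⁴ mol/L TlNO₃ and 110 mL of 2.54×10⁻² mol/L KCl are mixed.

No

Total volume after mixing = 180 + 110 = 290 mL.
[Tl⁺] = (2.81×10⁻⁴)(180)/290 = 1.74×10⁻⁴ mol/L
[Cl⁻] = (2.54×10⁻²)(110)/290 = 9.63×10⁻³ mol/L
Q = [Tl⁺][Cl⁻] = 1.68×10⁻⁶
Q < Ksp (1.68×10⁻⁶ vs 4.62×10⁻⁴); the solution remains unsaturated and no precipitate forms.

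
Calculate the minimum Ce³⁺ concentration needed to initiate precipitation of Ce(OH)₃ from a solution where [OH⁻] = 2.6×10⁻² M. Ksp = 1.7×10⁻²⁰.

9.7×10⁻¹⁶ M

Precipitation of each salt begins when its ion product equals Ksp.
Ce(OH)₃(s) ⇌ Ce³⁺(aq) + 3 OH⁻(aq)
Ksp = [Ce³⁺][OH⁻]^3 = [Ce³⁺](2.6×10⁻²)^3
[Ce³⁺] = 1.7×10⁻²⁰ / (2.6×10⁻²)^3 = 9.7×10⁻¹⁶
[Ce³⁺] = 9.7×10⁻¹⁶ M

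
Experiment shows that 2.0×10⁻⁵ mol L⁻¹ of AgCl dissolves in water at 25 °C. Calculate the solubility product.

Ksp = 4.0×10⁻¹⁰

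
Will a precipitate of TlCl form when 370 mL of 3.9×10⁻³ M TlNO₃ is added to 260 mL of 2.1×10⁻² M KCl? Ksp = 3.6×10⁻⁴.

No

Total volume after mixing = 370 + 260 = 630 mL.
[Tl⁺] = (3.9×10⁻³)(370)/630 = 2.3×10⁻³ M
[Cl⁻] = (2.1×10⁻²)(260)/630 = 8.7×10⁻³ M
Q = [Tl⁺][Cl⁻] = 2.0×10⁻⁵
Q = 2.0×10⁻⁵ < Ksp = 3.6×10⁻⁴, so the solution is unsaturated and no precipitate forms.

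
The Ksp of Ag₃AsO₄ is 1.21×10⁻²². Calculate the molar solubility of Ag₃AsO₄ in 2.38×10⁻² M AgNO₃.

8.98×10⁻¹⁸ M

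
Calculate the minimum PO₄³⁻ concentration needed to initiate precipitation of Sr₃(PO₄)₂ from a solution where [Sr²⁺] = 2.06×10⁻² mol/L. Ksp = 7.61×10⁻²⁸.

A salt starts to precipitate once the ion product Q reaches its Ksp.
Sr₃(PO₄)₂(s) ⇌ 3 Sr²⁺(aq) + 2 PO₄³⁻(aq)
Ksp = [Sr²⁺]^3[PO₄³⁻]^2 = [PO₄³⁻]^2(2.06×10⁻²)^3
[PO₄³⁻]^2 = 7.61×10⁻²⁸ / (2.06×10⁻²)^3 = 8.71×10⁻²³
[PO₄³⁻] = 9.33×10⁻¹² mol/L

9.33×10⁻¹² M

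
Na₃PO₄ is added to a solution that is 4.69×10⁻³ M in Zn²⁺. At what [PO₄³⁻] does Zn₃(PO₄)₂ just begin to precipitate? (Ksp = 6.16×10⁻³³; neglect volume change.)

Precipitation of each salt begins when its ion product equals Ksp.
Zn₃(PO₄)₂(s) ⇌ 3 Zn²⁺(aq) + 2 PO₄³⁻(aq)
Ksp = [Zn²⁺]^3[PO₄³⁻]^2 = [PO₄³⁻]^2(4.69×10⁻³)^3
[PO₄³⁻]^2 = 6.16×10⁻³³ / (4.69×10⁻³)^3 = 5.97×10⁻²⁶
[PO₄³⁻] = 2.44×10⁻¹³ M

2.44×10⁻¹³ M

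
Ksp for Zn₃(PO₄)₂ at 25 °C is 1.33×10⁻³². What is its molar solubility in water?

1.65×10⁻⁷ M

Zn₃(PO₄)₂(s) ⇌ 3 Zn²⁺(aq) + 2 PO₄³⁻(aq)
Let s be the molar solubility. Then [Zn²⁺] = 3s and [PO₄³⁻] = 2s.
Ksp = [Zn²⁺]^3[PO₄³⁻]^2 = (3s)^3 · (2s)^2 = 108s^5
108s^5 = 1.33×10⁻³²  ⇒  s^5 = 1.23×10⁻³⁴
Taking the 5th root, s = 1.65×10⁻⁷ mol/L.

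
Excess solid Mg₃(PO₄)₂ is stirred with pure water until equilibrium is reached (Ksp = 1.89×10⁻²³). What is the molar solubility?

1.12×10⁻⁵ M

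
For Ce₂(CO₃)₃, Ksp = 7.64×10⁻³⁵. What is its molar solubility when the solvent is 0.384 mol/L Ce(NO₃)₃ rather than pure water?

2.68×10⁻¹² M

Ce₂(CO₃)₃(s) ⇌ 2 Ce³⁺(aq) + 3 CO₃²⁻(aq)
Ce³⁺ is already present at 0.384 mol/L. If s mol/L of Ce₂(CO₃)₃ dissolves, [CO₃²⁻] = 3s while [Ce³⁺] ≈ 0.384 mol/L.
Ksp = [Ce³⁺]^2[CO₃²⁻]^3 = (0.384)^2(3s)^3
(3s)^3 = 7.64×10⁻³⁵ / (0.384)^2 = 5.18×10⁻³⁴
s = 2.68×10⁻¹² mol/L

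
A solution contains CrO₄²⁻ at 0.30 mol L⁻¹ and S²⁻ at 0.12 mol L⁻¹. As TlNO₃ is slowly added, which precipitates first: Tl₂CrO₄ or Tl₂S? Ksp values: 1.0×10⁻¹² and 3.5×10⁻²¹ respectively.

A salt starts to precipitate once the ion product Q reaches its Ksp.
For Tl₂CrO₄: [Tl⁺] = (Ksp/[CrO₄²⁻])^(1/2) = 1.8×10⁻⁶ mol L⁻¹
For Tl₂S: [Tl⁺] = (Ksp/[S²⁻])^(1/2) = 1.7×10⁻¹⁰ mol L⁻¹
Since Tl₂S needs less Tl⁺ to reach saturation, it precipitates first.

Tl₂S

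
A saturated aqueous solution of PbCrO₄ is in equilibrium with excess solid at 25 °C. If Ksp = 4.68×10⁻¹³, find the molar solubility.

PbCrO₄(s) ⇌ Pb²⁺(aq) + CrO₄²⁻(aq)
If s mol/L of PbCrO₄ dissolves, [Pb²⁺] = s and [CrO₄²⁻] = s.
Ksp = [Pb²⁺][CrO₄²⁻] = s · s = s^2
s^2 = 4.68×10⁻¹³
Taking the 2nd root, s = 6.84×10⁻⁷ M.

6.84×10⁻⁷ M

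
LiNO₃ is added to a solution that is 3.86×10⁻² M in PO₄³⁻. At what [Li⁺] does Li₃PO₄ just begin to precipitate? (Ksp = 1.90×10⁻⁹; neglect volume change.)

A salt starts to precipitate once the ion product Q reaches its Ksp.
Li₃PO₄(s) ⇌ 3 Li⁺(aq) + PO₄³⁻(aq)
Ksp = [Li⁺]^3[PO₄³⁻] = [Li⁺]^3(3.86×10⁻²)
[Li⁺]^3 = 1.90×10⁻⁹ / (3.86×10⁻²) = 4.92×10⁻⁸
[Li⁺] = 3.66×10⁻³ M

3.66×10⁻³ M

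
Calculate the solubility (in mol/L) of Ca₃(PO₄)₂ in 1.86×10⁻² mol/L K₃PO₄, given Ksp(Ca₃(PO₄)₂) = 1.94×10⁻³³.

5.92×10⁻¹¹ M

Ca₃(PO₄)₂(s) ⇌ 3 Ca²⁺(aq) + 2 PO₄³⁻(aq)
Let s be the solubility of Ca₃(PO₄)₂ here. The common ion gives [PO₄³⁻] ≈ 1.86×10⁻² mol/L, and [Ca²⁺] = 3s.
Ksp = [Ca²⁺]^3[PO₄³⁻]^2 = (3s)^3(1.86×10⁻²)^2
(3s)^3 = 1.94×10⁻³³ / (1.86×10⁻²)^2 = 5.61×10⁻³⁰
s = 5.92×10⁻¹¹ mol/L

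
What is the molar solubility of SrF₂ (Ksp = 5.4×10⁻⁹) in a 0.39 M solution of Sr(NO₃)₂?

SrF₂(s) ⇌ Sr²⁺(aq) + 2 F⁻(aq)
Let s be the solubility of SrF₂ here. The common ion gives [Sr²⁺] ≈ 0.39 M, and [F⁻] = 2s.
Ksp = [Sr²⁺][F⁻]^2 = (0.39)(2s)^2
(2s)^2 = 5.4×10⁻⁹ / (0.39) = 1.4×10⁻⁸
s = 5.9×10⁻⁵ M

5.9×10⁻⁵ M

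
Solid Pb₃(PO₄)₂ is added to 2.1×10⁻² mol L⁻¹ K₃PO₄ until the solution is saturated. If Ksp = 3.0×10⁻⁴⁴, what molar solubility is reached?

Pb₃(PO₄)₂(s) ⇌ 3 Pb²⁺(aq) + 2 PO₄³⁻(aq)
Let s be the solubility of Pb₃(PO₄)₂ here. The common ion gives [PO₄³⁻] ≈ 2.1×10⁻² mol L⁻¹, and [Pb²⁺] = 3s.
Ksp = [Pb²⁺]^3[PO₄³⁻]^2 = (3s)^3(2.1×10⁻²)^2
(3s)^3 = 3.0×10⁻⁴⁴ / (2.1×10⁻²)^2 = 6.8×10⁻⁴¹
s = 1.4×10⁻¹⁴ mol L⁻¹

1.4×10⁻¹⁴ M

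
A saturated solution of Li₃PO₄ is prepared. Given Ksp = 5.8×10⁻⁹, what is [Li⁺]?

Li₃PO₄(s) ⇌ 3 Li⁺(aq) + PO₄³⁻(aq)
If s mol/L of Li₃PO₄ dissolves, [Li⁺] = 3s and [PO₄³⁻] = s.
Ksp = [Li⁺]^3[PO₄³⁻] = (3s)^3 · s = 27s^4 = 5.8×10⁻⁹
s = 3.8×10⁻³ mol L⁻¹
[Li⁺] = 3s = 1.1×10⁻² mol L⁻¹

1.1×10⁻² M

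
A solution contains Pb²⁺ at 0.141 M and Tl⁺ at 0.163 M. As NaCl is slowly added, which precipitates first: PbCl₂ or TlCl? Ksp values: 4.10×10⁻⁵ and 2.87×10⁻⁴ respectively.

TlCl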